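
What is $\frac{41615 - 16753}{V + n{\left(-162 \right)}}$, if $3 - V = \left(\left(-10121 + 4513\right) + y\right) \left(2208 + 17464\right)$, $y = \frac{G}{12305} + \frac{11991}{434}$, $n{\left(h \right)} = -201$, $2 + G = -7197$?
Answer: $\frac{206168135}{910420047583} \approx 0.00022645$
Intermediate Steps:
$G = -7199$ ($G = -2 - 7197 = -7199$)
$y = \frac{897049}{33170}$ ($y = - \frac{7199}{12305} + \frac{11991}{434} = \left(-7199\right) \frac{1}{12305} + 11991 \cdot \frac{1}{434} = - \frac{313}{535} + \frac{1713}{62} = \frac{897049}{33170} \approx 27.044$)
$V = \frac{1820843428751}{16585}$ ($V = 3 - \left(\left(-10121 + 4513\right) + \frac{897049}{33170}\right) \left(2208 + 17464\right) = 3 - \left(-5608 + \frac{897049}{33170}\right) 19672 = 3 - \left(- \frac{185120311}{33170}\right) 19672 = 3 - - \frac{1820843378996}{16585} = 3 + \frac{1820843378996}{16585} = \frac{1820843428751}{16585} \approx 1.0979 \cdot 10^{8}$)
$\frac{41615 - 16753}{V + n{\left(-162 \right)}} = \frac{41615 - 16753}{\frac{1820843428751}{16585} - 201} = \frac{24862}{\frac{1820840095166}{16585}} = 24862 \cdot \frac{16585}{1820840095166} = \frac{206168135}{910420047583}$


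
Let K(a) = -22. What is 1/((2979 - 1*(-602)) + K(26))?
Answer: 1/3559 ≈ 0.00028098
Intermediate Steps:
1/((2979 - 1*(-602)) + K(26)) = 1/((2979 - 1*(-602)) - 22) = 1/((2979 + 602) - 22) = 1/(3581 - 22) = 1/3559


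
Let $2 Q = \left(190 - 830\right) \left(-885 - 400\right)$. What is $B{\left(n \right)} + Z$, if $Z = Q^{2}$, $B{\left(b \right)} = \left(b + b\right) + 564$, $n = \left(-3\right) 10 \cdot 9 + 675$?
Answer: $169085441374$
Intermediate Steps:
$Q = 411200$ ($Q = \frac{\left(190 - 830\right) \left(-885 - 400\right)}{2} = \frac{\left(-640\right) \left(-1285\right)}{2} = \frac{1}{2} \cdot 822400 = 411200$)
$n = 405$ ($n = \left(-30\right) 9 + 675 = -270 + 675 = 405$)
$B{\left(b \right)} = 564 + 2 b$ ($B{\left(b \right)} = 2 b + 564 = 564 + 2 b$)
$Z = 169085440000$ ($Z = 411200^{2} = 169085440000$)
$B{\left(n \right)} + Z = \left(564 + 2 \cdot 405\right) + 169085440000 = \left(564 + 810\right) + 169085440000 = 1374 + 169085440000 = 169085441374$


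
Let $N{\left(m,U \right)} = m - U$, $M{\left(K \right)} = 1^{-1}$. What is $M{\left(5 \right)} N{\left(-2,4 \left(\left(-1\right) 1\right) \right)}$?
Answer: $2$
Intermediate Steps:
$M{\left(K \right)} = 1$
$M{\left(5 \right)} N{\left(-2,4 \left(\left(-1\right) 1\right) \right)} = 1 \left(-2 - 4 \left(\left(-1\right) 1\right)\right) = 1 \left(-2 - 4 \left(-1\right)\right) = 1 \left(-2 - -4\right) = 1 \left(-2 + 4\right) = 1 \cdot 2 = 2$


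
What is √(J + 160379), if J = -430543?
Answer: 2*I*√67541 ≈ 519.77*I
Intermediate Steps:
√(J + 160379) = √(-430543 + 160379) = √(-270164) = 2*I*√67541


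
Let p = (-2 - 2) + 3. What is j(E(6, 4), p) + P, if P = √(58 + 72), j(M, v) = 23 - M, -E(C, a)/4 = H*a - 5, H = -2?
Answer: -29 + √130 ≈ -17.598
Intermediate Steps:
E(C, a) = 20 + 8*a (E(C, a) = -4*(-2*a - 5) = -4*(-5 - 2*a) = 20 + 8*a)
p = -1 (p = -4 + 3 = -1)
P = √130 ≈ 11.402
j(E(6, 4), p) + P = (23 - (20 + 8*4)) + √130 = (23 - (20 + 32)) + √130 = (23 - 1*52) + √130 = (23 - 52) + √130 = -29 + √130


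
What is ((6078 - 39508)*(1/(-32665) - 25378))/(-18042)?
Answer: -2771254636253/58934193 ≈ -47023.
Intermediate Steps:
((6078 - 39508)*(1/(-32665) - 25378))/(-18042) = -33430*(-1/32665 - 25378)*(-1/18042) = -33430*(-828972371/32665)*(-1/18042) = (5542509272506/6533)*(-1/18042) = -2771254636253/58934193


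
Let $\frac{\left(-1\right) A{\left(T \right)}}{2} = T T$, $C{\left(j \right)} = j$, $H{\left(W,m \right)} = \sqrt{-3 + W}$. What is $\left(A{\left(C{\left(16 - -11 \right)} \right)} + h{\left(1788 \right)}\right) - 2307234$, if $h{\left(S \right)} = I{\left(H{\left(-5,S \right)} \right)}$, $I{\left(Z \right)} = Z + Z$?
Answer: $-2308692 + 4 i \sqrt{2} \approx -2.3087 \cdot 10^{6} + 5.6569 i$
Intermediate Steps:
$I{\left(Z \right)} = 2 Z$
$h{\left(S \right)} = 4 i \sqrt{2}$ ($h{\left(S \right)} = 2 \sqrt{-3 - 5} = 2 \sqrt{-8} = 2 \cdot 2 i \sqrt{2} = 4 i \sqrt{2}$)
$A{\left(T \right)} = - 2 T^{2}$ ($A{\left(T \right)} = - 2 T T = - 2 T^{2}$)
$\left(A{\left(C{\left(16 - -11 \right)} \right)} + h{\left(1788 \right)}\right) - 2307234 = \left(- 2 \left(16 - -11\right)^{2} + 4 i \sqrt{2}\right) - 2307234 = \left(- 2 \left(16 + 11\right)^{2} + 4 i \sqrt{2}\right) - 2307234 = \left(- 2 \cdot 27^{2} + 4 i \sqrt{2}\right) - 2307234 = \left(\left(-2\right) 729 + 4 i \sqrt{2}\right) - 2307234 = \left(-1458 + 4 i \sqrt{2}\right) - 2307234 = -2308692 + 4 i \sqrt{2}$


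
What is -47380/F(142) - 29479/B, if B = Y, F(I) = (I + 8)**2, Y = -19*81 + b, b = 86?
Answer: 29721718/1634625 ≈ 18.183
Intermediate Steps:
Y = -1453 (Y = -19*81 + 86 = -1539 + 86 = -1453)
F(I) = (8 + I)**2
B = -1453
-47380/F(142) - 29479/B = -47380/(8 + 142)**2 - 29479/(-1453) = -47380/(150**2) - 29479*(-1/1453) = -47380/22500 + 29479/1453 = -47380*1/22500 + 29479/1453 = -2369/1125 + 29479/1453 = 29721718/1634625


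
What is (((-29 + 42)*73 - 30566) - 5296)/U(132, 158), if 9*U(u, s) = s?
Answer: -314217/158 ≈ -1988.7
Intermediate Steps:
U(u, s) = s/9
(((-29 + 42)*73 - 30566) - 5296)/U(132, 158) = (((-29 + 42)*73 - 30566) - 5296)/(((⅑)*158)) = ((13*73 - 30566) - 5296)/(158/9) = ((949 - 30566) - 5296)*(9/158) = (-29617 - 5296)*(9/158) = -34913*9/158 = -314217/158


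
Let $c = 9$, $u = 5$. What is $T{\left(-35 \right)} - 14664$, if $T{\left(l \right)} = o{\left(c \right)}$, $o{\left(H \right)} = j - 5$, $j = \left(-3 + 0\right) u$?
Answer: $-14684$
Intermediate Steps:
$j = -15$ ($j = \left(-3 + 0\right) 5 = \left(-3\right) 5 = -15$)
$o{\left(H \right)} = -20$ ($o{\left(H \right)} = -15 - 5 = -20$)
$T{\left(l \right)} = -20$
$T{\left(-35 \right)} - 14664 = -20 - 14664 = -14684$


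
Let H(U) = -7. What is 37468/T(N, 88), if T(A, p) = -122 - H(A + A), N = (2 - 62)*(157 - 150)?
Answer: -37468/115 ≈ -325.81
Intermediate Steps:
N = -420 (N = -60*7 = -420)
T(A, p) = -115 (T(A, p) = -122 - 1*(-7) = -122 + 7 = -115)
37468/T(N, 88) = 37468/(-115) = 37468*(-1/115) = -37468/115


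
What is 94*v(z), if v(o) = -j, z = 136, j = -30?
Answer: 2820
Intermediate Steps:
v(o) = 30 (v(o) = -1*(-30) = 30)
94*v(z) = 94*30 = 2820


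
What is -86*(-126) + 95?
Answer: 10931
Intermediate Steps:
-86*(-126) + 95 = 10836 + 95 = 10931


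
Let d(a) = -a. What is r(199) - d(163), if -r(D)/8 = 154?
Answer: -1069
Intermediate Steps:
r(D) = -1232 (r(D) = -8*154 = -1232)
r(199) - d(163) = -1232 - (-1)*163 = -1232 - 1*(-163) = -1232 + 163 = -1069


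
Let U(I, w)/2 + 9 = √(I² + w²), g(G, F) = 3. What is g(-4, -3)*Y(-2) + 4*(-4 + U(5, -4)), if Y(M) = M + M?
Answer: -100 + 8*√41 ≈ -48.775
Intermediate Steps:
Y(M) = 2*M
U(I, w) = -18 + 2*√(I² + w²)
g(-4, -3)*Y(-2) + 4*(-4 + U(5, -4)) = 3*(2*(-2)) + 4*(-4 + (-18 + 2*√(5² + (-4)²))) = 3*(-4) + 4*(-4 + (-18 + 2*√(25 + 16))) = -12 + 4*(-4 + (-18 + 2*√41)) = -12 + 4*(-22 + 2*√41) = -12 + (-88 + 8*√41) = -100 + 8*√41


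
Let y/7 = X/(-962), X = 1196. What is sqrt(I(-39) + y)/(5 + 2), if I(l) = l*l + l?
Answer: 4*sqrt(126059)/259 ≈ 5.4834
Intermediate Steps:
y = -322/37 (y = 7*(1196/(-962)) = 7*(1196*(-1/962)) = 7*(-46/37) = -322/37 ≈ -8.7027)
I(l) = l + l**2 (I(l) = l**2 + l = l + l**2)
sqrt(I(-39) + y)/(5 + 2) = sqrt(-39*(1 - 39) - 322/37)/(5 + 2) = sqrt(-39*(-38) - 322/37)/7 = sqrt(1482 - 322/37)/7 = sqrt(54512/37)/7 = (4*sqrt(126059)/37)/7 = 4*sqrt(126059)/259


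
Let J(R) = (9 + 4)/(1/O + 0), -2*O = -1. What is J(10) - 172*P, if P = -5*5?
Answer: 8613/2 ≈ 4306.5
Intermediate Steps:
O = ½ (O = -½*(-1) = ½ ≈ 0.50000)
J(R) = 13/2 (J(R) = (9 + 4)/(1/(½) + 0) = 13/(2 + 0) = 13/2)
P = -25
J(10) - 172*P = 13/2 - 172*(-25) = 13/2 + 4300 = 8613/2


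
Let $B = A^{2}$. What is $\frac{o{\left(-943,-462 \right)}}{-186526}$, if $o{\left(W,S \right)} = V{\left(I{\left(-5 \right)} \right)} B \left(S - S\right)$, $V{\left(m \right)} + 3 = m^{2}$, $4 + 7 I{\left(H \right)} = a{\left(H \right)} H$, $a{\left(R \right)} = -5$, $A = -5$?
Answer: $0$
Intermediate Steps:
$I{\left(H \right)} = - \frac{4}{7} - \frac{5 H}{7}$ ($I{\left(H \right)} = - \frac{4}{7} + \frac{\left(-5\right) H}{7} = - \frac{4}{7} - \frac{5 H}{7}$)
$V{\left(m \right)} = -3 + m^{2}$
$B = 25$ ($B = \left(-5\right)^{2} = 25$)
$o{\left(W,S \right)} = 0$ ($o{\left(W,S \right)} = \left(-3 + \left(- \frac{4}{7} - - \frac{25}{7}\right)^{2}\right) 25 \left(S - S\right) = \left(-3 + \left(- \frac{4}{7} + \frac{25}{7}\right)^{2}\right) 25 \cdot 0 = \left(-3 + 3^{2}\right) 25 \cdot 0 = \left(-3 + 9\right) 25 \cdot 0 = 6 \cdot 25 \cdot 0 = 150 \cdot 0 = 0$)
$\frac{o{\left(-943,-462 \right)}}{-186526} = \frac{0}{-186526} = 0 \left(- \frac{1}{186526}\right) = 0$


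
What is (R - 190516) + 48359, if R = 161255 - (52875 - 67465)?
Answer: 33688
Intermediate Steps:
R = 175845 (R = 161255 - 1*(-14590) = 161255 + 14590 = 175845)
(R - 190516) + 48359 = (175845 - 190516) + 48359 = -14671 + 48359 = 33688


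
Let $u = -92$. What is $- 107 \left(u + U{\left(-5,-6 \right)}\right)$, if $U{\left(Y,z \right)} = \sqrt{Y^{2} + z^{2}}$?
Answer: $9844 - 107 \sqrt{61} \approx 9008.3$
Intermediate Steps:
$- 107 \left(u + U{\left(-5,-6 \right)}\right) = - 107 \left(-92 + \sqrt{\left(-5\right)^{2} + \left(-6\right)^{2}}\right) = - 107 \left(-92 + \sqrt{25 + 36}\right) = - 107 \left(-92 + \sqrt{61}\right) = 9844 - 107 \sqrt{61}$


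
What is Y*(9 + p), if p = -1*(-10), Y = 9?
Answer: 171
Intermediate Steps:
p = 10
Y*(9 + p) = 9*(9 + 10) = 9*19 = 171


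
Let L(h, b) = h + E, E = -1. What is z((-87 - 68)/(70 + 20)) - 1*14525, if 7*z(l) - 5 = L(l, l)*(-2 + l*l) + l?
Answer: -592964821/40824 ≈ -14525.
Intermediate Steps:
L(h, b) = -1 + h (L(h, b) = h - 1 = -1 + h)
z(l) = 5/7 + l/7 + (-1 + l)*(-2 + l²)/7 (z(l) = 5/7 + ((-1 + l)*(-2 + l*l) + l)/7 = 5/7 + ((-1 + l)*(-2 + l²) + l)/7 = 5/7 + (l + (-1 + l)*(-2 + l²))/7 = 5/7 + (l/7 + (-1 + l)*(-2 + l²)/7) = 5/7 + l/7 + (-1 + l)*(-2 + l²)/7)
z((-87 - 68)/(70 + 20)) - 1*14525 = (1 - (-87 - 68)/(7*(70 + 20)) + ((-87 - 68)/(70 + 20))²*(-1 + (-87 - 68)/(70 + 20))/7) - 1*14525 = (1 - (-155)/(7*90) + (-155/90)²*(-1 - 155/90)/7) - 14525 = (1 - (-155)/(7*90) + (-155*1/90)²*(-1 - 155*1/90)/7) - 14525 = (1 - ⅐*(-31/18) + (-31/18)²*(-1 - 31/18)/7) - 14525 = (1 + 31/126 + (⅐)*(961/324)*(-49/18)) - 14525 = (1 + 31/126 - 6727/5832) - 14525 = 3779/40824 - 14525 = -592964821/40824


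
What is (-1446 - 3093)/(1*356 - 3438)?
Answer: 4539/3082 ≈ 1.4727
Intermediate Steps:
(-1446 - 3093)/(1*356 - 3438) = -4539/(356 - 3438) = -4539/(-3082) = -4539*(-1/3082) = 4539/3082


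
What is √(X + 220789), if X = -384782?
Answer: I*√163993 ≈ 404.96*I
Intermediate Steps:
√(X + 220789) = √(-384782 + 220789) = √(-163993) = I*√163993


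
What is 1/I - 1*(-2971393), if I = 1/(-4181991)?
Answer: -1210598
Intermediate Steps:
I = -1/4181991 ≈ -2.3912e-7
1/I - 1*(-2971393) = 1/(-1/4181991) - 1*(-2971393) = -4181991 + 2971393 = -1210598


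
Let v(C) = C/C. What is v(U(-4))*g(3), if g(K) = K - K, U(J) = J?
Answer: 0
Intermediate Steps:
v(C) = 1
g(K) = 0
v(U(-4))*g(3) = 1*0 = 0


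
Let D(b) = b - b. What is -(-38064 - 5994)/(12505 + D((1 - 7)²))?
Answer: 44058/12505 ≈ 3.5232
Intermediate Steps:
D(b) = 0
-(-38064 - 5994)/(12505 + D((1 - 7)²)) = -(-38064 - 5994)/(12505 + 0) = -(-44058)/12505 = -1*(-44058/12505) = 44058/12505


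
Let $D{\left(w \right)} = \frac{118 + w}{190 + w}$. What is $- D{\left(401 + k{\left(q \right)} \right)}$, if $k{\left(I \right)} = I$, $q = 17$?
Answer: $- \frac{67}{76} \approx -0.88158$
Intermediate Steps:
$D{\left(w \right)} = \frac{118 + w}{190 + w}$
$- D{\left(401 + k{\left(q \right)} \right)} = - \frac{118 + \left(401 + 17\right)}{190 + \left(401 + 17\right)} = - \frac{118 + 418}{190 + 418} = - \frac{536}{608} = \left(-1\right) \frac{67}{76} = - \frac{67}{76}$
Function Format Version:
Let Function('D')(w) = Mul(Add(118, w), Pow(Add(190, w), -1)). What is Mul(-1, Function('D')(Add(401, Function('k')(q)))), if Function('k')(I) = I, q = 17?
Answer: Rational(-67, 76) ≈ -0.88158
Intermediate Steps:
Function('D')(w) = Mul(Pow(Add(190, w), -1), Add(118, w))
Mul(-1, Function('D')(Add(401, Function('k')(q)))) = Mul(-1, Mul(Pow(Add(190, Add(401, 17)), -1), Add(118, Add(401, 17)))) = Mul(-1, Mul(Pow(Add(190, 418), -1), Add(118, 418))) = Mul(-1, Mul(Pow(608, -1), 536)) = Mul(-1, Mul(Rational(1, 608), 536)) = Mul(-1, Rational(67, 76)) = Rational(-67, 76)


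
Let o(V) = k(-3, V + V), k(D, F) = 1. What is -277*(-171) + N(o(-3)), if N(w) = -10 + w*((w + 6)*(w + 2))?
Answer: 47378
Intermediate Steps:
o(V) = 1
N(w) = -10 + w*(2 + w)*(6 + w) (N(w) = -10 + w*((6 + w)*(2 + w)) = -10 + w*((2 + w)*(6 + w)) = -10 + w*(2 + w)*(6 + w))
-277*(-171) + N(o(-3)) = -277*(-171) + (-10 + 1³ + 8*1² + 12*1) = 47367 + (-10 + 1 + 8*1 + 12) = 47367 + (-10 + 1 + 8 + 12) = 47367 + 11 = 47378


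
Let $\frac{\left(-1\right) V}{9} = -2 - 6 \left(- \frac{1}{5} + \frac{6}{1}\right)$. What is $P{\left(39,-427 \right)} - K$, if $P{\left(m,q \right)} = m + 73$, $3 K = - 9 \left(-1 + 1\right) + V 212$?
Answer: $- \frac{116464}{5} \approx -23293.0$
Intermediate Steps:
$V = \frac{1656}{5}$ ($V = - 9 \left(-2 - 6 \left(- \frac{1}{5} + \frac{6}{1}\right)\right) = - 9 \left(-2 - 6 \left(\left(-1\right) \frac{1}{5} + 6 \cdot 1\right)\right) = - 9 \left(-2 - 6 \left(- \frac{1}{5} + 6\right)\right) = - 9 \left(-2 - \frac{174}{5}\right) = \left(-9\right) \left(- \frac{184}{5}\right) = \frac{1656}{5} \approx 331.2$)
$K = \frac{117024}{5}$ ($K = \frac{- 9 \left(-1 + 1\right) + \frac{1656}{5} \cdot 212}{3} = \frac{\left(-9\right) 0 + \frac{351072}{5}}{3} = \frac{0 + \frac{351072}{5}}{3} = \frac{1}{3} \cdot \frac{351072}{5} = \frac{117024}{5} \approx 23405.0$)
$P{\left(m,q \right)} = 73 + m$
$P{\left(39,-427 \right)} - K = \left(73 + 39\right) - \frac{117024}{5} = 112 - \frac{117024}{5} = - \frac{116464}{5}$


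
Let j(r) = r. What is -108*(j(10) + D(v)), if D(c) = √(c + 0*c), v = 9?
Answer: -1404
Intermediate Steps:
D(c) = √c (D(c) = √(c + 0) = √c)
-108*(j(10) + D(v)) = -108*(10 + √9) = -108*(10 + 3) = -108*13 = -1404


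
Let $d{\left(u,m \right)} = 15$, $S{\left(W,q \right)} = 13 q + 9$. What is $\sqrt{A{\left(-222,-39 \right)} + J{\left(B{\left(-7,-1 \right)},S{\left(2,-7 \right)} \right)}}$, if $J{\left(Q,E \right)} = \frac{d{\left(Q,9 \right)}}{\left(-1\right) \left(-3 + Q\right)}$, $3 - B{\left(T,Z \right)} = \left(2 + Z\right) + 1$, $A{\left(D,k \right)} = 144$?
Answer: $\frac{\sqrt{606}}{2} \approx 12.309$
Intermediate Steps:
$B{\left(T,Z \right)} = - Z$ ($B{\left(T,Z \right)} = 3 - \left(\left(2 + Z\right) + 1\right) = 3 - \left(3 + Z\right) = - Z$)
$S{\left(W,q \right)} = 9 + 13 q$
$J{\left(Q,E \right)} = \frac{15}{3 - Q}$ ($J{\left(Q,E \right)} = \frac{15}{\left(-1\right) \left(-3 + Q\right)} = \frac{15}{3 - Q}$)
$\sqrt{A{\left(-222,-39 \right)} + J{\left(B{\left(-7,-1 \right)},S{\left(2,-7 \right)} \right)}} = \sqrt{144 - \frac{15}{-3 - -1}} = \sqrt{144 - \frac{15}{-3 + 1}} = \sqrt{144 - \frac{15}{-2}} = \sqrt{144 - - \frac{15}{2}} = \sqrt{144 + \frac{15}{2}} = \sqrt{\frac{303}{2}} = \frac{\sqrt{606}}{2}$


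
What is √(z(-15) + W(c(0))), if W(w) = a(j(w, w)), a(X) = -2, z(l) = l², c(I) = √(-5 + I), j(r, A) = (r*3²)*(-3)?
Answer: √223 ≈ 14.933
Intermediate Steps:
j(r, A) = -27*r (j(r, A) = (r*9)*(-3) = (9*r)*(-3) = -27*r)
W(w) = -2
√(z(-15) + W(c(0))) = √((-15)² - 2) = √(225 - 2) = √223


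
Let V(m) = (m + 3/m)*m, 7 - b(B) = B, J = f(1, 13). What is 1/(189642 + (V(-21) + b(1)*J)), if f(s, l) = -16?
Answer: 1/189990 ≈ 5.2634e-6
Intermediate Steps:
J = -16
b(B) = 7 - B
V(m) = m*(m + 3/m)
1/(189642 + (V(-21) + b(1)*J)) = 1/(189642 + ((3 + (-21)²) + (7 - 1*1)*(-16))) = 1/(189642 + ((3 + 441) + (7 - 1)*(-16))) = 1/(189642 + (444 + 6*(-16))) = 1/(189642 + (444 - 96)) = 1/(189642 + 348) = 1/189990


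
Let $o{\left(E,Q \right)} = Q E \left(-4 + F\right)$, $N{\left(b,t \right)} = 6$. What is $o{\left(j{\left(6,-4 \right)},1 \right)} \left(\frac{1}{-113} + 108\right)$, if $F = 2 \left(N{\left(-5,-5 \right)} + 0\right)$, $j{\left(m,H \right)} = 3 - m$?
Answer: $- \frac{292872}{113} \approx -2591.8$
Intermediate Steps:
$F = 12$ ($F = 2 \left(6 + 0\right) = 2 \cdot 6 = 12$)
$o{\left(E,Q \right)} = 8 E Q$ ($o{\left(E,Q \right)} = Q E \left(-4 + 12\right) = E Q 8 = 8 E Q$)
$o{\left(j{\left(6,-4 \right)},1 \right)} \left(\frac{1}{-113} + 108\right) = 8 \left(3 - 6\right) 1 \left(\frac{1}{-113} + 108\right) = 8 \left(3 - 6\right) 1 \left(- \frac{1}{113} + 108\right) = 8 \left(-3\right) 1 \cdot \frac{12203}{113} = \left(-24\right) \frac{12203}{113} = - \frac{292872}{113}$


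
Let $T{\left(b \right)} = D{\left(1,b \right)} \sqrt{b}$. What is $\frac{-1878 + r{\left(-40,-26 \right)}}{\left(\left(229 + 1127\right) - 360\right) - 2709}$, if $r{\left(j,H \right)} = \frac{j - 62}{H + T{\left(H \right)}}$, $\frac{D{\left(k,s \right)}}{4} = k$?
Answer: $\frac{13129}{11991} - \frac{34 i \sqrt{26}}{155883} \approx 1.0949 - 0.0011122 i$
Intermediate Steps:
$D{\left(k,s \right)} = 4 k$
$T{\left(b \right)} = 4 \sqrt{b}$ ($T{\left(b \right)} = 4 \cdot 1 \sqrt{b} = 4 \sqrt{b}$)
$r{\left(j,H \right)} = \frac{-62 + j}{H + 4 \sqrt{H}}$ ($r{\left(j,H \right)} = \frac{j - 62}{H + 4 \sqrt{H}} = \frac{-62 + j}{H + 4 \sqrt{H}}$)
$\frac{-1878 + r{\left(-40,-26 \right)}}{\left(\left(229 + 1127\right) - 360\right) - 2709} = \frac{-1878 + \frac{-62 - 40}{-26 + 4 \sqrt{-26}}}{\left(\left(229 + 1127\right) - 360\right) - 2709} = \frac{-1878 + \frac{1}{-26 + 4 i \sqrt{26}} \left(-102\right)}{\left(1356 - 360\right) - 2709} = \frac{-1878 + \frac{1}{-26 + 4 i \sqrt{26}} \left(-102\right)}{996 - 2709} = \frac{-1878 - \frac{102}{-26 + 4 i \sqrt{26}}}{-1713} = \left(-1878 - \frac{102}{-26 + 4 i \sqrt{26}}\right) \left(- \frac{1}{1713}\right) = \frac{626}{571} + \frac{34}{571 \left(-26 + 4 i \sqrt{26}\right)}$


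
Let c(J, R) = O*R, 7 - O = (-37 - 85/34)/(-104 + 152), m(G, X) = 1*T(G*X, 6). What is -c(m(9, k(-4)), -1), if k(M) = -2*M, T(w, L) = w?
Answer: 751/96 ≈ 7.8229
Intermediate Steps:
m(G, X) = G*X (m(G, X) = 1*(G*X) = G*X)
O = 751/96 (O = 7 - (-37 - 85/34)/(-104 + 152) = 7 - (-37 - 85*1/34)/48 = 7 - (-37 - 5/2)/48 = 7 - (-79)/(2*48) = 7 - 1*(-79/96) = 7 + 79/96 = 751/96 ≈ 7.8229)
c(J, R) = 751*R/96
-c(m(9, k(-4)), -1) = -751*(-1)/96 = -1*(-751/96) = 751/96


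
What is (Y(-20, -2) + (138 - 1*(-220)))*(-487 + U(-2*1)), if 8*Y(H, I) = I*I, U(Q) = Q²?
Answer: -346311/2 ≈ -1.7316e+5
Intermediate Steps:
Y(H, I) = I²/8 (Y(H, I) = (I*I)/8 = I²/8)
(Y(-20, -2) + (138 - 1*(-220)))*(-487 + U(-2*1)) = ((⅛)*(-2)² + (138 - 1*(-220)))*(-487 + (-2*1)²) = ((⅛)*4 + (138 + 220))*(-487 + (-2)²) = (½ + 358)*(-487 + 4) = (717/2)*(-483) = -346311/2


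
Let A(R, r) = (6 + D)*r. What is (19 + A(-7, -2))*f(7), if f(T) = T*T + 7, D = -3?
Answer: 728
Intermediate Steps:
A(R, r) = 3*r (A(R, r) = (6 - 3)*r = 3*r)
f(T) = 7 + T² (f(T) = T² + 7 = 7 + T²)
(19 + A(-7, -2))*f(7) = (19 + 3*(-2))*(7 + 7²) = (19 - 6)*(7 + 49) = 13*56 = 728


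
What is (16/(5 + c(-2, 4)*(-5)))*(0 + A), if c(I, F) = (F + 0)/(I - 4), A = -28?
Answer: -1344/25 ≈ -53.760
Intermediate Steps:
c(I, F) = F/(-4 + I)
(16/(5 + c(-2, 4)*(-5)))*(0 + A) = (16/(5 + (4/(-4 - 2))*(-5)))*(0 - 28) = (16/(5 + (4/(-6))*(-5)))*(-28) = (16/(5 + (4*(-1/6))*(-5)))*(-28) = (16/(5 - 2/3*(-5)))*(-28) = (16/(5 + 10/3))*(-28) = (16/(25/3))*(-28) = (16*(3/25))*(-28) = (48/25)*(-28) = -1344/25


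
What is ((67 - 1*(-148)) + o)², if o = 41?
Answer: 65536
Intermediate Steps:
((67 - 1*(-148)) + o)² = ((67 - 1*(-148)) + 41)² = ((67 + 148) + 41)² = (215 + 41)² = 256² = 65536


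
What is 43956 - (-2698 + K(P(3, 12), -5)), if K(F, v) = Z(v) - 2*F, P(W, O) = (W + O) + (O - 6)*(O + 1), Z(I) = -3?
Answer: 46843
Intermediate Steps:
P(W, O) = O + W + (1 + O)*(-6 + O) (P(W, O) = (O + W) + (-6 + O)*(1 + O) = (O + W) + (1 + O)*(-6 + O) = O + W + (1 + O)*(-6 + O))
K(F, v) = -3 - 2*F
43956 - (-2698 + K(P(3, 12), -5)) = 43956 - (-2698 + (-3 - 2*(-6 + 3 + 12² - 4*12))) = 43956 - (-2698 + (-3 - 2*(-6 + 3 + 144 - 48))) = 43956 - (-2698 + (-3 - 2*93)) = 43956 - (-2698 + (-3 - 186)) = 43956 - (-2698 - 189) = 43956 - 1*(-2887) = 43956 + 2887 = 46843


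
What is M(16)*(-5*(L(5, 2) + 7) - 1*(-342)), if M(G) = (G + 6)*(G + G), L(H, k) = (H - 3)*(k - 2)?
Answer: 216128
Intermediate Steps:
L(H, k) = (-3 + H)*(-2 + k)
M(G) = 2*G*(6 + G) (M(G) = (6 + G)*(2*G) = 2*G*(6 + G))
M(16)*(-5*(L(5, 2) + 7) - 1*(-342)) = (2*16*(6 + 16))*(-5*((6 - 3*2 - 2*5 + 5*2) + 7) - 1*(-342)) = (2*16*22)*(-5*((6 - 6 - 10 + 10) + 7) + 342) = 704*(-5*(0 + 7) + 342) = 704*(-5*7 + 342) = 704*(-35 + 342) = 704*307 = 216128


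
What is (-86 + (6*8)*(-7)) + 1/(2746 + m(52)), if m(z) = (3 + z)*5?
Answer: -1274861/3021 ≈ -422.00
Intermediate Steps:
m(z) = 15 + 5*z
(-86 + (6*8)*(-7)) + 1/(2746 + m(52)) = (-86 + (6*8)*(-7)) + 1/(2746 + (15 + 5*52)) = (-86 + 48*(-7)) + 1/(2746 + (15 + 260)) = (-86 - 336) + 1/(2746 + 275) = -422 + 1/3021 = -1274861/3021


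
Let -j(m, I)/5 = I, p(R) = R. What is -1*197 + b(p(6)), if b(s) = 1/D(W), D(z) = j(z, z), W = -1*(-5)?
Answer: -4926/25 ≈ -197.04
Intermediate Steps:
j(m, I) = -5*I
W = 5
D(z) = -5*z
b(s) = -1/25 (b(s) = 1/(-5*5) = 1/(-25) = -1/25)
-1*197 + b(p(6)) = -1*197 - 1/25 = -197 - 1/25 = -4926/25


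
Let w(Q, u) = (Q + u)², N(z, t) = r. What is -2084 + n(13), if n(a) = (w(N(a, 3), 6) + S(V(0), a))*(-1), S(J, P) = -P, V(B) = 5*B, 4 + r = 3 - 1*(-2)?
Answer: -2120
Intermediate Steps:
r = 1 (r = -4 + (3 - 1*(-2)) = -4 + (3 + 2) = -4 + 5 = 1)
N(z, t) = 1
n(a) = -49 + a (n(a) = ((1 + 6)² - a)*(-1) = (7² - a)*(-1) = (49 - a)*(-1) = -49 + a)
-2084 + n(13) = -2084 + (-49 + 13) = -2084 - 36 = -2120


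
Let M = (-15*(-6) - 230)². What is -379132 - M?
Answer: -398732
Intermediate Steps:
M = 19600 (M = (90 - 230)² = (-140)² = 19600)
-379132 - M = -379132 - 1*19600 = -379132 - 19600 = -398732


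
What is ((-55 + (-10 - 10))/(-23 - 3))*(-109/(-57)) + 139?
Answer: 71391/494 ≈ 144.52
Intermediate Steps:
((-55 + (-10 - 10))/(-23 - 3))*(-109/(-57)) + 139 = ((-55 - 20)/(-26))*(-109*(-1/57)) + 139 = -75*(-1/26)*(109/57) + 139 = (75/26)*(109/57) + 139 = 2725/494 + 139 = 71391/494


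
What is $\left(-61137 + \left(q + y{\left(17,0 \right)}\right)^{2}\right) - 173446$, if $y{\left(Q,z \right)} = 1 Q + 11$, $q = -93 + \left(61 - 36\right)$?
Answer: $-232983$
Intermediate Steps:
$q = -68$ ($q = -93 + 25 = -68$)
$y{\left(Q,z \right)} = 11 + Q$ ($y{\left(Q,z \right)} = Q + 11 = 11 + Q$)
$\left(-61137 + \left(q + y{\left(17,0 \right)}\right)^{2}\right) - 173446 = \left(-61137 + \left(-68 + \left(11 + 17\right)\right)^{2}\right) - 173446 = \left(-61137 + \left(-68 + 28\right)^{2}\right) - 173446 = \left(-61137 + \left(-40\right)^{2}\right) - 173446 = \left(-61137 + 1600\right) - 173446 = -59537 - 173446 = -232983$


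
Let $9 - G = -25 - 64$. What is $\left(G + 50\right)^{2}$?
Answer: $21904$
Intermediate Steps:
$G = 98$ ($G = 9 - \left(-25 - 64\right) = 9 - -89 = 9 + 89 = 98$)
$\left(G + 50\right)^{2} = \left(98 + 50\right)^{2} = 148^{2} = 21904$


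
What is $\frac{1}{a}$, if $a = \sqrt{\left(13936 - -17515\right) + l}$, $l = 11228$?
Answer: $\frac{\sqrt{871}}{6097} \approx 0.0048405$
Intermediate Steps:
$a = 7 \sqrt{871}$ ($a = \sqrt{\left(13936 - -17515\right) + 11228} = \sqrt{\left(13936 + 17515\right) + 11228} = \sqrt{31451 + 11228} = \sqrt{42679} = 7 \sqrt{871} \approx 206.59$)
$\frac{1}{a} = \frac{1}{7 \sqrt{871}} = \frac{\sqrt{871}}{6097}$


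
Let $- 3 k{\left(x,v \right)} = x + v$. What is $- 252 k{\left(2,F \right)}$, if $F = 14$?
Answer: $1344$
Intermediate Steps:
$k{\left(x,v \right)} = - \frac{v}{3} - \frac{x}{3}$ ($k{\left(x,v \right)} = - \frac{x + v}{3} = - \frac{v + x}{3} = - \frac{v}{3} - \frac{x}{3}$)
$- 252 k{\left(2,F \right)} = - 252 \left(\left(- \frac{1}{3}\right) 14 - \frac{2}{3}\right) = - 252 \left(- \frac{14}{3} - \frac{2}{3}\right) = \left(-252\right) \left(- \frac{16}{3}\right) = 1344$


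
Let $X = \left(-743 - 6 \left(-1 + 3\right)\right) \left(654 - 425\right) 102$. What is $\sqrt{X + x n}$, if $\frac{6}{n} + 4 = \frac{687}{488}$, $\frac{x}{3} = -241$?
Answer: $\frac{i \sqrt{28217754006090}}{1265} \approx 4199.2 i$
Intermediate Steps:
$x = -723$ ($x = 3 \left(-241\right) = -723$)
$n = - \frac{2928}{1265}$ ($n = \frac{6}{-4 + \frac{687}{488}} = \frac{6}{- \frac{1265}{488}} = 6 \left(- \frac{488}{1265}\right) = - \frac{2928}{1265} \approx -2.3146$)
$X = -17635290$ ($X = \left(-743 - 12\right) 229 \cdot 102 = \left(-755\right) 229 \cdot 102 = \left(-172895\right) 102 = -17635290$)
$\sqrt{X + x n} = \sqrt{-17635290 - - \frac{2116944}{1265}} = \sqrt{-17635290 + \frac{2116944}{1265}} = \sqrt{- \frac{22306524906}{1265}} = \frac{i \sqrt{28217754006090}}{1265}$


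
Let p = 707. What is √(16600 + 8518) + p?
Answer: 707 + √25118 ≈ 865.49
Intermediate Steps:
√(16600 + 8518) + p = √(16600 + 8518) + 707 = √25118 + 707 = 707 + √25118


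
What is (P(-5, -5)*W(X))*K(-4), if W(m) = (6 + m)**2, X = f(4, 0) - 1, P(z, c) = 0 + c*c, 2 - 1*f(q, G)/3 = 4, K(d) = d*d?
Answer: 400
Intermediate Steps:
K(d) = d**2
f(q, G) = -6 (f(q, G) = 6 - 3*4 = 6 - 12 = -6)
P(z, c) = c**2 (P(z, c) = 0 + c**2 = c**2)
X = -7 (X = -6 - 1 = -7)
(P(-5, -5)*W(X))*K(-4) = ((-5)**2*(6 - 7)**2)*(-4)**2 = (25*(-1)**2)*16 = (25*1)*16 = 25*16 = 400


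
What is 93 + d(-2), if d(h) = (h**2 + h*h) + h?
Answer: 99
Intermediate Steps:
d(h) = h + 2*h**2 (d(h) = (h**2 + h**2) + h = 2*h**2 + h = h + 2*h**2)
93 + d(-2) = 93 - 2*(1 + 2*(-2)) = 93 - 2*(1 - 4) = 93 - 2*(-3) = 93 + 6 = 99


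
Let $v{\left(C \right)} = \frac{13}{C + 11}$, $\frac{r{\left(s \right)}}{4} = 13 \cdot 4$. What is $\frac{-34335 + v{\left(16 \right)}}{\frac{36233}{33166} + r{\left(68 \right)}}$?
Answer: $- \frac{30745943312}{187238547} \approx -164.21$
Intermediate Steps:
$r{\left(s \right)} = 208$ ($r{\left(s \right)} = 4 \cdot 13 \cdot 4 = 4 \cdot 52 = 208$)
$v{\left(C \right)} = \frac{13}{11 + C}$
$\frac{-34335 + v{\left(16 \right)}}{\frac{36233}{33166} + r{\left(68 \right)}} = \frac{-34335 + \frac{13}{11 + 16}}{\frac{36233}{33166} + 208} = \frac{-34335 + \frac{13}{27}}{36233 \cdot \frac{1}{33166} + 208} = \frac{-34335 + 13 \cdot \frac{1}{27}}{\frac{36233}{33166} + 208} = \frac{-34335 + \frac{13}{27}}{\frac{6934761}{33166}} = \left(- \frac{927032}{27}\right) \frac{33166}{6934761} = - \frac{30745943312}{187238547}$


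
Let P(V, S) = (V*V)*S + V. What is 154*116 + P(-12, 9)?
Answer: 19148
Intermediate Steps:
P(V, S) = V + S*V² (P(V, S) = V²*S + V = S*V² + V = V + S*V²)
154*116 + P(-12, 9) = 154*116 - 12*(1 + 9*(-12)) = 17864 - 12*(1 - 108) = 17864 - 12*(-107) = 17864 + 1284 = 19148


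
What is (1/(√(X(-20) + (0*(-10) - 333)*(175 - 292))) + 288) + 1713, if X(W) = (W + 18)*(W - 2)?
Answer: 2001 + √39005/39005 ≈ 2001.0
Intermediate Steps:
X(W) = (-2 + W)*(18 + W) (X(W) = (18 + W)*(-2 + W) = (-2 + W)*(18 + W))
(1/(√(X(-20) + (0*(-10) - 333)*(175 - 292))) + 288) + 1713 = (1/(√((-36 + (-20)² + 16*(-20)) + (0*(-10) - 333)*(175 - 292))) + 288) + 1713 = (1/(√((-36 + 400 - 320) + (0 - 333)*(-117))) + 288) + 1713 = (1/(√(44 - 333*(-117))) + 288) + 1713 = (1/(√(44 + 38961)) + 288) + 1713 = (1/(√39005) + 288) + 1713 = (√39005/39005 + 288) + 1713 = (288 + √39005/39005) + 1713 = 2001 + √39005/39005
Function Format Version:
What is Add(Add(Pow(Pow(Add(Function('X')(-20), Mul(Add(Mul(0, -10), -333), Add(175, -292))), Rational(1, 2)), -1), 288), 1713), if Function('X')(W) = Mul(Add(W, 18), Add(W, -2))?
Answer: Add(2001, Mul(Rational(1, 39005), Pow(39005, Rational(1, 2)))) ≈ 2001.0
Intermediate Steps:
Function('X')(W) = Mul(Add(-2, W), Add(18, W)) (Function('X')(W) = Mul(Add(18, W), Add(-2, W)) = Mul(Add(-2, W), Add(18, W)))
Add(Add(Pow(Pow(Add(Function('X')(-20), Mul(Add(Mul(0, -10), -333), Add(175, -292))), Rational(1, 2)), -1), 288), 1713) = Add(Add(Pow(Pow(Add(Add(-36, Pow(-20, 2), Mul(16, -20)), Mul(Add(Mul(0, -10), -333), Add(175, -292))), Rational(1, 2)), -1), 288), 1713) = Add(Add(Pow(Pow(Add(Add(-36, 400, -320), Mul(Add(0, -333), -117)), Rational(1, 2)), -1), 288), 1713) = Add(Add(Pow(Pow(Add(44, Mul(-333, -117)), Rational(1, 2)), -1), 288), 1713) = Add(Add(Pow(Pow(Add(44, 38961), Rational(1, 2)), -1), 288), 1713) = Add(Add(Pow(Pow(39005, Rational(1, 2)), -1), 288), 1713) = Add(Add(Mul(Rational(1, 39005), Pow(39005, Rational(1, 2))), 288), 1713) = Add(Add(288, Mul(Rational(1, 39005), Pow(39005, Rational(1, 2)))), 1713) = Add(2001, Mul(Rational(1, 39005), Pow(39005, Rational(1, 2))))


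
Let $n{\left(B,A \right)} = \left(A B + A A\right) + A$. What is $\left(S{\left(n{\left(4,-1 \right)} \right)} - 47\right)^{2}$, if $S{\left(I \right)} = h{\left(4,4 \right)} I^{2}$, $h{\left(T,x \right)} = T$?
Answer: $289$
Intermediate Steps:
$n{\left(B,A \right)} = A + A^{2} + A B$ ($n{\left(B,A \right)} = \left(A B + A^{2}\right) + A = \left(A^{2} + A B\right) + A = A + A^{2} + A B$)
$S{\left(I \right)} = 4 I^{2}$
$\left(S{\left(n{\left(4,-1 \right)} \right)} - 47\right)^{2} = \left(4 \left(- (1 - 1 + 4)\right)^{2} - 47\right)^{2} = \left(4 \left(\left(-1\right) 4\right)^{2} - 47\right)^{2} = \left(4 \left(-4\right)^{2} - 47\right)^{2} = \left(4 \cdot 16 - 47\right)^{2} = \left(64 - 47\right)^{2} = 17^{2} = 289$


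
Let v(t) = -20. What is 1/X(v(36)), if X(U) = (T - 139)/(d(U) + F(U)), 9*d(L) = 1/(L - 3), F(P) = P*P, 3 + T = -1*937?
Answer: -82799/223353 ≈ -0.37071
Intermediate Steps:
T = -940 (T = -3 - 1*937 = -3 - 937 = -940)
F(P) = P²
d(L) = 1/(9*(-3 + L)) (d(L) = 1/(9*(L - 3)) = 1/(9*(-3 + L)))
X(U) = -1079/(U² + 1/(9*(-3 + U))) (X(U) = (-940 - 139)/(1/(9*(-3 + U)) + U²) = -1079/(U² + 1/(9*(-3 + U))))
1/X(v(36)) = 1/(9711*(3 - 1*(-20))/(1 + 9*(-20)²*(-3 - 20))) = 1/(9711*(3 + 20)/(1 + 9*400*(-23))) = 1/(9711*23/(1 - 82800)) = 1/(9711*23/(-82799)) = 1/(9711*(-1/82799)*23) = 1/(-223353/82799) = -82799/223353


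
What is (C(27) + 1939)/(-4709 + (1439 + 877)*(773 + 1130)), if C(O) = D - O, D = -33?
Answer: 1879/4402639 ≈ 0.00042679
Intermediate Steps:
C(O) = -33 - O
(C(27) + 1939)/(-4709 + (1439 + 877)*(773 + 1130)) = ((-33 - 1*27) + 1939)/(-4709 + (1439 + 877)*(773 + 1130)) = ((-33 - 27) + 1939)/(-4709 + 2316*1903) = (-60 + 1939)/(-4709 + 4407348) = 1879/4402639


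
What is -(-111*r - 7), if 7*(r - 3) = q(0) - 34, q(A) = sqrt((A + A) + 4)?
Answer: -1172/7 ≈ -167.43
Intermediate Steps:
q(A) = sqrt(4 + 2*A) (q(A) = sqrt(2*A + 4) = sqrt(4 + 2*A))
r = -11/7 (r = 3 + (sqrt(4 + 2*0) - 34)/7 = 3 + (sqrt(4 + 0) - 34)/7 = 3 + (sqrt(4) - 34)/7 = 3 + (2 - 34)/7 = 3 + (1/7)*(-32) = 3 - 32/7 = -11/7 ≈ -1.5714)
-(-111*r - 7) = -(-111*(-11/7) - 7) = -(1221/7 - 7) = -1*1172/7 = -1172/7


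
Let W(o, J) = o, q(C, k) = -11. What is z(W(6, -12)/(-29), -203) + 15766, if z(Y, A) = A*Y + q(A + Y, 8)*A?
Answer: 18041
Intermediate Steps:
z(Y, A) = -11*A + A*Y (z(Y, A) = A*Y - 11*A = -11*A + A*Y)
z(W(6, -12)/(-29), -203) + 15766 = -203*(-11 + 6/(-29)) + 15766 = -203*(-11 + 6*(-1/29)) + 15766 = -203*(-11 - 6/29) + 15766 = -203*(-325/29) + 15766 = 2275 + 15766 = 18041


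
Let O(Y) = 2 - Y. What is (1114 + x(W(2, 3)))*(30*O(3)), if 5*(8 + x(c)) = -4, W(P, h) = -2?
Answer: -33156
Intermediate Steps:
x(c) = -44/5 (x(c) = -8 + (⅕)*(-4) = -8 - ⅘ = -44/5)
(1114 + x(W(2, 3)))*(30*O(3)) = (1114 - 44/5)*(30*(2 - 1*3)) = 5526*(30*(2 - 3))/5 = 5526*(30*(-1))/5 = (5526/5)*(-30) = -33156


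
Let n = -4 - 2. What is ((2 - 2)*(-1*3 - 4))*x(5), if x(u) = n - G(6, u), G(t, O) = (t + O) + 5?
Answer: 0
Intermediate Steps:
G(t, O) = 5 + O + t (G(t, O) = (O + t) + 5 = 5 + O + t)
n = -6
x(u) = -17 - u (x(u) = -6 - (5 + u + 6) = -6 - (11 + u) = -6 + (-11 - u) = -17 - u)
((2 - 2)*(-1*3 - 4))*x(5) = ((2 - 2)*(-1*3 - 4))*(-17 - 1*5) = (0*(-3 - 4))*(-17 - 5) = (0*(-7))*(-22) = 0*(-22) = 0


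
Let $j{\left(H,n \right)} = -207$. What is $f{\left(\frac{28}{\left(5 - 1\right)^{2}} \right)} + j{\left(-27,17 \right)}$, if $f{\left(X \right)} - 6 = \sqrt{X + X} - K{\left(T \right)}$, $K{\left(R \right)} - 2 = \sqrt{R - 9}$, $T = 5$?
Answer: $-203 + \frac{\sqrt{14}}{2} - 2 i \approx -201.13 - 2.0 i$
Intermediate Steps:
$K{\left(R \right)} = 2 + \sqrt{-9 + R}$ ($K{\left(R \right)} = 2 + \sqrt{R - 9} = 2 + \sqrt{-9 + R}$)
$f{\left(X \right)} = 4 - 2 i + \sqrt{2} \sqrt{X}$ ($f{\left(X \right)} = 6 - \left(2 + \sqrt{-9 + 5} - \sqrt{X + X}\right) = 6 - \left(2 + \sqrt{-4} - \sqrt{2} \sqrt{X}\right) = 6 - \left(2 + 2 i - \sqrt{2} \sqrt{X}\right) = 4 - 2 i + \sqrt{2} \sqrt{X}$)
$f{\left(\frac{28}{\left(5 - 1\right)^{2}} \right)} + j{\left(-27,17 \right)} = \left(4 - 2 i + \sqrt{2} \sqrt{\frac{28}{\left(5 - 1\right)^{2}}}\right) - 207 = \left(4 - 2 i + \sqrt{2} \sqrt{\frac{28}{4^{2}}}\right) - 207 = \left(4 - 2 i + \sqrt{2} \sqrt{\frac{28}{16}}\right) - 207 = \left(4 - 2 i + \sqrt{2} \sqrt{28 \cdot \frac{1}{16}}\right) - 207 = \left(4 - 2 i + \sqrt{2} \sqrt{\frac{7}{4}}\right) - 207 = \left(4 - 2 i + \sqrt{2} \frac{\sqrt{7}}{2}\right) - 207 = \left(4 - 2 i + \frac{\sqrt{14}}{2}\right) - 207 = \left(4 + \frac{\sqrt{14}}{2} - 2 i\right) - 207 = -203 + \frac{\sqrt{14}}{2} - 2 i$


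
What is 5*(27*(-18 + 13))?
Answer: -675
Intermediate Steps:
5*(27*(-18 + 13)) = 5*(27*(-5)) = 5*(-135) = -675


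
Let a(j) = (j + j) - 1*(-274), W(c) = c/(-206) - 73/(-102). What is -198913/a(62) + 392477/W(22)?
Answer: 1639826171615/2546006 ≈ 6.4408e+5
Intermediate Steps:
W(c) = 73/102 - c/206 (W(c) = c*(-1/206) - 73*(-1/102) = -c/206 + 73/102 = 73/102 - c/206)
a(j) = 274 + 2*j (a(j) = 2*j + 274 = 274 + 2*j)
-198913/a(62) + 392477/W(22) = -198913/(274 + 2*62) + 392477/(73/102 - 1/206*22) = -198913/(274 + 124) + 392477/(73/102 - 11/103) = -198913/398 + 392477/(6397/10506) = -198913*1/398 + 392477*(10506/6397) = -198913/398 + 4123363362/6397 = 1639826171615/2546006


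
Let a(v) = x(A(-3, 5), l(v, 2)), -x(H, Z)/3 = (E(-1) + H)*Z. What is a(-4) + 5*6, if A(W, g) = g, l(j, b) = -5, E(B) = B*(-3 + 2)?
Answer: 120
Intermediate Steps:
E(B) = -B (E(B) = B*(-1) = -B)
x(H, Z) = -3*Z*(1 + H) (x(H, Z) = -3*(-1*(-1) + H)*Z = -3*(1 + H)*Z = -3*Z*(1 + H))
a(v) = 90 (a(v) = -3*(-5)*(1 + 5) = -3*(-5)*6 = 90)
a(-4) + 5*6 = 90 + 5*6 = 90 + 30 = 120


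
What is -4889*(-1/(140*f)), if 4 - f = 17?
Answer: -4889/1820 ≈ -2.6863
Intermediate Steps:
f = -13 (f = 4 - 1*17 = 4 - 17 = -13)
-4889*(-1/(140*f)) = -4889/(-20*7*(-13)) = -4889/((-140*(-13))) = -4889/1820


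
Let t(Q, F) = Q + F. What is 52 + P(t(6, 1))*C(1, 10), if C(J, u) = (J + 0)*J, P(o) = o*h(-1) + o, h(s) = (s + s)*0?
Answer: 59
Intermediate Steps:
t(Q, F) = F + Q
h(s) = 0 (h(s) = (2*s)*0 = 0)
P(o) = o (P(o) = o*0 + o = 0 + o = o)
C(J, u) = J**2 (C(J, u) = J*J = J**2)
52 + P(t(6, 1))*C(1, 10) = 52 + (1 + 6)*1**2 = 52 + 7*1 = 52 + 7 = 59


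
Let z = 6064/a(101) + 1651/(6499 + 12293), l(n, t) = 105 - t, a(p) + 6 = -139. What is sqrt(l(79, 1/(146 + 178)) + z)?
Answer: sqrt(191538330)/1740 ≈ 7.9539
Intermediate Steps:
a(p) = -145 (a(p) = -6 - 139 = -145)
z = -3921217/93960 (z = 6064/(-145) + 1651/(6499 + 12293) = 6064*(-1/145) + 1651/18792 = -6064/145 + 1651*(1/18792) = -6064/145 + 1651/18792 = -3921217/93960 ≈ -41.733)
sqrt(l(79, 1/(146 + 178)) + z) = sqrt((105 - 1/(146 + 178)) - 3921217/93960) = sqrt((105 - 1/324) - 3921217/93960) = sqrt(34019/324 - 3921217/93960) = sqrt(220159/3480) = sqrt(191538330)/1740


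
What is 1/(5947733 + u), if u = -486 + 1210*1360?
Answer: 1/7592847 ≈ 1.3170e-7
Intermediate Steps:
u = 1645114 (u = -486 + 1645600 = 1645114)
1/(5947733 + u) = 1/(5947733 + 1645114) = 1/7592847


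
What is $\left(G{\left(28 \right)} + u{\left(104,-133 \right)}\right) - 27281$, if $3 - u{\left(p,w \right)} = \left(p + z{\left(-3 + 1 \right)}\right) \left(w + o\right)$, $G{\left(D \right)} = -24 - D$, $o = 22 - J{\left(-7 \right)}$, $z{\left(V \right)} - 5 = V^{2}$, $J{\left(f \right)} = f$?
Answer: $-15578$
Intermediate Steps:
$z{\left(V \right)} = 5 + V^{2}$
$o = 29$ ($o = 22 - -7 = 22 + 7 = 29$)
$u{\left(p,w \right)} = 3 - \left(9 + p\right) \left(29 + w\right)$ ($u{\left(p,w \right)} = 3 - \left(p + \left(5 + \left(-3 + 1\right)^{2}\right)\right) \left(w + 29\right) = 3 - \left(p + \left(5 + \left(-2\right)^{2}\right)\right) \left(29 + w\right) = 3 - \left(p + \left(5 + 4\right)\right) \left(29 + w\right) = 3 - \left(p + 9\right) \left(29 + w\right) = 3 - \left(9 + p\right) \left(29 + w\right)$)
$\left(G{\left(28 \right)} + u{\left(104,-133 \right)}\right) - 27281 = \left(\left(-24 - 28\right) - \left(2077 - 13832\right)\right) - 27281 = \left(\left(-24 - 28\right) + \left(-258 - 3016 + 1197 + 13832\right)\right) - 27281 = \left(-52 + 11755\right) - 27281 = 11703 - 27281 = -15578$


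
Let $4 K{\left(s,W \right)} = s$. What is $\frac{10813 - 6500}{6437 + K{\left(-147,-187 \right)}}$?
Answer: $\frac{17252}{25601} \approx 0.67388$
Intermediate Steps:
$K{\left(s,W \right)} = \frac{s}{4}$
$\frac{10813 - 6500}{6437 + K{\left(-147,-187 \right)}} = \frac{10813 - 6500}{6437 + \frac{1}{4} \left(-147\right)} = \frac{4313}{6437 - \frac{147}{4}} = \frac{4313}{\frac{25601}{4}} = 4313 \cdot \frac{4}{25601} = \frac{17252}{25601}$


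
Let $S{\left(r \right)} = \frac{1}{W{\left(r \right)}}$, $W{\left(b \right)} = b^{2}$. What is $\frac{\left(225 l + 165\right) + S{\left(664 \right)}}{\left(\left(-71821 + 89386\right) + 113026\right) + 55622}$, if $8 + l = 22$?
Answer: $\frac{1461570241}{82100566848} \approx 0.017802$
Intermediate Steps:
$l = 14$ ($l = -8 + 22 = 14$)
$S{\left(r \right)} = \frac{1}{r^{2}}$
$\frac{\left(225 l + 165\right) + S{\left(664 \right)}}{\left(\left(-71821 + 89386\right) + 113026\right) + 55622} = \frac{\left(225 \cdot 14 + 165\right) + \frac{1}{440896}}{\left(\left(-71821 + 89386\right) + 113026\right) + 55622} = \frac{\left(3150 + 165\right) + \frac{1}{440896}}{\left(17565 + 113026\right) + 55622} = \frac{3315 + \frac{1}{440896}}{130591 + 55622} = \frac{1461570241}{440896 \cdot 186213} = \frac{1461570241}{440896} \cdot \frac{1}{186213} = \frac{1461570241}{82100566848}$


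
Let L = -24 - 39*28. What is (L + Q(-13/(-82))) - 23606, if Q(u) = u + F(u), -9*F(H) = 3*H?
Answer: -3040793/123 ≈ -24722.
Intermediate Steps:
F(H) = -H/3
L = -1116 (L = -24 - 1092 = -1116)
Q(u) = 2*u/3 (Q(u) = u - u/3 = 2*u/3)
(L + Q(-13/(-82))) - 23606 = (-1116 + 2*(-13/(-82))/3) - 23606 = (-1116 + 2*(-13*(-1/82))/3) - 23606 = (-1116 + (⅔)*(13/82)) - 23606 = (-1116 + 13/123) - 23606 = -137255/123 - 23606 = -3040793/123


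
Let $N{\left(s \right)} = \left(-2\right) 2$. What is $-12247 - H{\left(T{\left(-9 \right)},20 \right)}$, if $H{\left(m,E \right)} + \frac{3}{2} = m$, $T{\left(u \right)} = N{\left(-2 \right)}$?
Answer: $- \frac{24483}{2} \approx -12242.0$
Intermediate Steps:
$N{\left(s \right)} = -4$
$T{\left(u \right)} = -4$
$H{\left(m,E \right)} = - \frac{3}{2} + m$
$-12247 - H{\left(T{\left(-9 \right)},20 \right)} = -12247 - \left(- \frac{3}{2} - 4\right) = -12247 - - \frac{11}{2} = -12247 + \frac{11}{2} = - \frac{24483}{2}$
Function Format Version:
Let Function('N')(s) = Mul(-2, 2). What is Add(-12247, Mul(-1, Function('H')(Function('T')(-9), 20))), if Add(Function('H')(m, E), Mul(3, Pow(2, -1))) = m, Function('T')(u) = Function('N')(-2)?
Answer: Rational(-24483, 2) ≈ -12242.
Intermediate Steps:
Function('N')(s) = -4
Function('T')(u) = -4
Function('H')(m, E) = Add(Rational(-3, 2), m)
Add(-12247, Mul(-1, Function('H')(Function('T')(-9), 20))) = Add(-12247, Mul(-1, Add(Rational(-3, 2), -4))) = Add(-12247, Mul(-1, Rational(-11, 2))) = Add(-12247, Rational(11, 2)) = Rational(-24483, 2)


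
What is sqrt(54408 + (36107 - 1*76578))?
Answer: sqrt(13937) ≈ 118.06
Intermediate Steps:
sqrt(54408 + (36107 - 1*76578)) = sqrt(54408 + (36107 - 76578)) = sqrt(54408 - 40471) = sqrt(13937)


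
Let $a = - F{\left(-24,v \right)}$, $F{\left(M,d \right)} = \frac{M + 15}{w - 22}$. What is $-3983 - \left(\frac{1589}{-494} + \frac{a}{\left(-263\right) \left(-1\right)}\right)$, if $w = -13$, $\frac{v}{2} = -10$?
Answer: $- \frac{18097145219}{4547270} \approx -3979.8$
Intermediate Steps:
$v = -20$ ($v = 2 \left(-10\right) = -20$)
$F{\left(M,d \right)} = - \frac{3}{7} - \frac{M}{35}$ ($F{\left(M,d \right)} = \frac{M + 15}{-13 - 22} = \frac{15 + M}{-35} = \left(15 + M\right) \left(- \frac{1}{35}\right) = - \frac{3}{7} - \frac{M}{35}$)
$a = - \frac{9}{35}$ ($a = - (- \frac{3}{7} - - \frac{24}{35}) = - (- \frac{3}{7} + \frac{24}{35}) = \left(-1\right) \frac{9}{35} = - \frac{9}{35} \approx -0.25714$)
$-3983 - \left(\frac{1589}{-494} + \frac{a}{\left(-263\right) \left(-1\right)}\right) = -3983 - \left(\frac{1589}{-494} - \frac{9}{35 \left(\left(-263\right) \left(-1\right)\right)}\right) = -3983 - \left(1589 \left(- \frac{1}{494}\right) - \frac{9}{35 \cdot 263}\right) = -3983 - \left(- \frac{1589}{494} - \frac{9}{9205}\right) = -3983 - - \frac{14631191}{4547270} = -3983 + \frac{14631191}{4547270} = - \frac{18097145219}{4547270}$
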